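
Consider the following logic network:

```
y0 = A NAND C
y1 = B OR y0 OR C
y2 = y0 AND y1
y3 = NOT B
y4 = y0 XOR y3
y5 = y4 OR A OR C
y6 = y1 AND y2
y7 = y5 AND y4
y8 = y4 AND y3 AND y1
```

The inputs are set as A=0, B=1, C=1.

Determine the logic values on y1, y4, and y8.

y1 = 1, y4 = 1, y8 = 0

y0 = A NAND C = 0 NAND 1 = 1
y1 = B OR y0 OR C = 1 OR 1 OR 1 = 1
y3 = NOT B = NOT 1 = 0
y4 = y0 XOR y3 = 1 XOR 0 = 1
y8 = y4 AND y3 AND y1 = 1 AND 0 AND 1 = 0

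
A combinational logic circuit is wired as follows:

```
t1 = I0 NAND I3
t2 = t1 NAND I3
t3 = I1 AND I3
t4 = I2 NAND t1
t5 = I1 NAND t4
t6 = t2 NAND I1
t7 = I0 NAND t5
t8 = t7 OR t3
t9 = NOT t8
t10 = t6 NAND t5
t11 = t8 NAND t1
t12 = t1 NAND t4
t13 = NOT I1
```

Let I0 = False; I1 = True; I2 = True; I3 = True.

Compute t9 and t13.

t9 = False  t13 = False

t1 = I0 NAND I3 = False NAND True = True
t3 = I1 AND I3 = True AND True = True
t4 = I2 NAND t1 = True NAND True = False
t5 = I1 NAND t4 = True NAND False = True
t7 = I0 NAND t5 = False NAND True = True
t8 = t7 OR t3 = True OR True = True
t9 = NOT t8 = NOT True = False
t13 = NOT I1 = NOT True = False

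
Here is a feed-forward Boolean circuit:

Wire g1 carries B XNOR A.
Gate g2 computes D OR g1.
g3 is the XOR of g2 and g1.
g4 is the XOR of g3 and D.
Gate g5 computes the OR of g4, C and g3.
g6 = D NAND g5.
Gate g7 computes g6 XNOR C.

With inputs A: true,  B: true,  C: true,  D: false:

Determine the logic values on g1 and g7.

g1 = true  g7 = true

g1 = B XNOR A = true XNOR true = true
g2 = D OR g1 = false OR true = true
g3 = g2 XOR g1 = true XOR true = false
g4 = g3 XOR D = false XOR false = false
g5 = g4 OR C OR g3 = false OR true OR false = true
g6 = D NAND g5 = false NAND true = true
g7 = g6 XNOR C = true XNOR true = true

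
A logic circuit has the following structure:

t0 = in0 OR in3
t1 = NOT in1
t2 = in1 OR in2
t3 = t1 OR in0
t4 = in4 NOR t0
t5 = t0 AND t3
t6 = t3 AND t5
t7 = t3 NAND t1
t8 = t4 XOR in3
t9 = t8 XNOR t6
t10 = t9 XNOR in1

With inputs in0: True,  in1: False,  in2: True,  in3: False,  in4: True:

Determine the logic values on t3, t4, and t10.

t0 = in0 OR in3 = True OR False = True
t1 = NOT in1 = NOT False = True
t3 = t1 OR in0 = True OR True = True
t4 = in4 NOR t0 = True NOR True = False
t5 = t0 AND t3 = True AND True = True
t6 = t3 AND t5 = True AND True = True
t8 = t4 XOR in3 = False XOR False = False
t9 = t8 XNOR t6 = False XNOR True = False
t10 = t9 XNOR in1 = False XNOR False = True

t3 = True; t4 = False; t10 = True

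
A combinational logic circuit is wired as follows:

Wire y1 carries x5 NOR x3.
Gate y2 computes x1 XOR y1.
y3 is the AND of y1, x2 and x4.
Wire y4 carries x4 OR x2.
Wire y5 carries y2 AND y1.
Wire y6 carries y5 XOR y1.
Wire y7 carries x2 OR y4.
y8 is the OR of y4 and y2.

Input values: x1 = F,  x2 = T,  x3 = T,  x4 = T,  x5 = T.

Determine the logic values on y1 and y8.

y1 = x5 NOR x3 = T NOR T = F
y2 = x1 XOR y1 = F XOR F = F
y4 = x4 OR x2 = T OR T = T
y8 = y4 OR y2 = T OR F = T

y1 = F  y8 = T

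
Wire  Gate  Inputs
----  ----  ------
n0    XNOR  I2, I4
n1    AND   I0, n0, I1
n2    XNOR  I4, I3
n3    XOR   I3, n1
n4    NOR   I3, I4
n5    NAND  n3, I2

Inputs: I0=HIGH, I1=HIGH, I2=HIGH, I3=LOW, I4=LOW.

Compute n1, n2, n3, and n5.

n0 = I2 XNOR I4 = HIGH XNOR LOW = LOW
n1 = I0 AND n0 AND I1 = HIGH AND LOW AND HIGH = LOW
n2 = I4 XNOR I3 = LOW XNOR LOW = HIGH
n3 = I3 XOR n1 = LOW XOR LOW = LOW
n5 = n3 NAND I2 = LOW NAND HIGH = HIGH

n1 = LOW, n2 = HIGH, n3 = LOW, n5 = HIGH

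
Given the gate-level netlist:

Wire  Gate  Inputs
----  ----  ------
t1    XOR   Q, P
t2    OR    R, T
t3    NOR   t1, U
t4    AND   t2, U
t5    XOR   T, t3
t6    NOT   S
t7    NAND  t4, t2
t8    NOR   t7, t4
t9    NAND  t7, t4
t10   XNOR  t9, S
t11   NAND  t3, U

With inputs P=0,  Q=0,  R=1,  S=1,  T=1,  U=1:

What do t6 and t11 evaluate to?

t1 = Q XOR P = 0 XOR 0 = 0
t3 = t1 NOR U = 0 NOR 1 = 0
t6 = NOT S = NOT 1 = 0
t11 = t3 NAND U = 0 NAND 1 = 1

t6 = 0, t11 = 1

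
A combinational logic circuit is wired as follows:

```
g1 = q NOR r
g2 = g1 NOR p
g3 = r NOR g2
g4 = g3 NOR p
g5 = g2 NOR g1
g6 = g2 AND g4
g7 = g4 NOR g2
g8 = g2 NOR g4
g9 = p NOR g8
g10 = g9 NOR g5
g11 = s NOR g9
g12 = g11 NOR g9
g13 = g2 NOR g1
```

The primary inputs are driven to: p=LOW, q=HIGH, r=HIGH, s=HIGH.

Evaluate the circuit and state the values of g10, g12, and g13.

g10 = LOW, g12 = LOW, g13 = LOW

g1 = q NOR r = HIGH NOR HIGH = LOW
g2 = g1 NOR p = LOW NOR LOW = HIGH
g3 = r NOR g2 = HIGH NOR HIGH = LOW
g4 = g3 NOR p = LOW NOR LOW = HIGH
g5 = g2 NOR g1 = HIGH NOR LOW = LOW
g8 = g2 NOR g4 = HIGH NOR HIGH = LOW
g9 = p NOR g8 = LOW NOR LOW = HIGH
g10 = g9 NOR g5 = HIGH NOR LOW = LOW
g11 = s NOR g9 = HIGH NOR HIGH = LOW
g12 = g11 NOR g9 = LOW NOR HIGH = LOW
g13 = g2 NOR g1 = HIGH NOR LOW = LOW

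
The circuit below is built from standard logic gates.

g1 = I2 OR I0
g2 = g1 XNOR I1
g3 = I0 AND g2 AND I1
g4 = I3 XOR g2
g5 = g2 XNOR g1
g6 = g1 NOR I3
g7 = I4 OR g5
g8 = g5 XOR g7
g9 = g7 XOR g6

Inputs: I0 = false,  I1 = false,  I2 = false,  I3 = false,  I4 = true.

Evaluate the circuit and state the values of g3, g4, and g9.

g3 = false; g4 = true; g9 = false

g1 = I2 OR I0 = false OR false = false
g2 = g1 XNOR I1 = false XNOR false = true
g3 = I0 AND g2 AND I1 = false AND true AND false = false
g4 = I3 XOR g2 = false XOR true = true
g5 = g2 XNOR g1 = true XNOR false = false
g6 = g1 NOR I3 = false NOR false = true
g7 = I4 OR g5 = true OR false = true
g9 = g7 XOR g6 = true XOR true = false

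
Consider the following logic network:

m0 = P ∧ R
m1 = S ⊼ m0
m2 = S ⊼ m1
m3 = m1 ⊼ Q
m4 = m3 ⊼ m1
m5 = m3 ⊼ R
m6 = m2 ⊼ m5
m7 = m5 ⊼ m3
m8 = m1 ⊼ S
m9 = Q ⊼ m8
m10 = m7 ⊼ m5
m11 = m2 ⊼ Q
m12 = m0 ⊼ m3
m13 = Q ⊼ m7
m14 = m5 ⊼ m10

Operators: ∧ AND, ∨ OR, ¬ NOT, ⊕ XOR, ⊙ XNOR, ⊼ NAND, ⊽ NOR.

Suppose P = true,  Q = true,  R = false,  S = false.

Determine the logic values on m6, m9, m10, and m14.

m6 = false, m9 = false, m10 = false, m14 = true

m0 = P AND R = true AND false = false
m1 = S NAND m0 = false NAND false = true
m2 = S NAND m1 = false NAND true = true
m3 = m1 NAND Q = true NAND true = false
m5 = m3 NAND R = false NAND false = true
m6 = m2 NAND m5 = true NAND true = false
m7 = m5 NAND m3 = true NAND false = true
m8 = m1 NAND S = true NAND false = true
m9 = Q NAND m8 = true NAND true = false
m10 = m7 NAND m5 = true NAND true = false
m14 = m5 NAND m10 = true NAND false = true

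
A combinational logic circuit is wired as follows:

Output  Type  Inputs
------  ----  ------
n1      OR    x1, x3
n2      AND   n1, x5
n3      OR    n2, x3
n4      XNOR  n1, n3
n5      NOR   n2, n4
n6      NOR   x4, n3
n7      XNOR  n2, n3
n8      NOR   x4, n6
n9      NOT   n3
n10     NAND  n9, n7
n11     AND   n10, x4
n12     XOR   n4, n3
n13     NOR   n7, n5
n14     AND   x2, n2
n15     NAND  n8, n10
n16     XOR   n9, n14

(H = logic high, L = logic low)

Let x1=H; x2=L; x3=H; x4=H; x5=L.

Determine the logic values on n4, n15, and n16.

n1 = x1 OR x3 = H OR H = H
n2 = n1 AND x5 = H AND L = L
n3 = n2 OR x3 = L OR H = H
n4 = n1 XNOR n3 = H XNOR H = H
n6 = x4 NOR n3 = H NOR H = L
n7 = n2 XNOR n3 = L XNOR H = L
n8 = x4 NOR n6 = H NOR L = L
n9 = NOT n3 = NOT H = L
n10 = n9 NAND n7 = L NAND L = H
n14 = x2 AND n2 = L AND L = L
n15 = n8 NAND n10 = L NAND H = H
n16 = n9 XOR n14 = L XOR L = L

n4 = H, n15 = H, n16 = L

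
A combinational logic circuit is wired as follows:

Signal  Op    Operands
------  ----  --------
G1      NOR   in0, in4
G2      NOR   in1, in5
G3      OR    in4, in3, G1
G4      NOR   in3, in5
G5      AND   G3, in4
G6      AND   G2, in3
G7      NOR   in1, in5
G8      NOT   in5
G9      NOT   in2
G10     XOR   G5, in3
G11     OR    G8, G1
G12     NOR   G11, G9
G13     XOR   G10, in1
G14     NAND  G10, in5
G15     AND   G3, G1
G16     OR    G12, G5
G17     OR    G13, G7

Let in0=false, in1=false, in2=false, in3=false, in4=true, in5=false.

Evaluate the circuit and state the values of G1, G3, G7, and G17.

G1 = false; G3 = true; G7 = true; G17 = true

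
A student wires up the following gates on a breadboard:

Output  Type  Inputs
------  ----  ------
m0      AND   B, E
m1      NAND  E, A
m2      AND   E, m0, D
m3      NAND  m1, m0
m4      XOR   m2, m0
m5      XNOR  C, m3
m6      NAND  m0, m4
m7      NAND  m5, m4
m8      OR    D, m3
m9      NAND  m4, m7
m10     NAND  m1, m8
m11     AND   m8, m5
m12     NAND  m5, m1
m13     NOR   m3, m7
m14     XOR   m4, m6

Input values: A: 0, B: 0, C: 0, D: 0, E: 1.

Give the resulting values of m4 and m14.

m4 = 0, m14 = 1

m0 = B AND E = 0 AND 1 = 0
m2 = E AND m0 AND D = 1 AND 0 AND 0 = 0
m4 = m2 XOR m0 = 0 XOR 0 = 0
m6 = m0 NAND m4 = 0 NAND 0 = 1
m14 = m4 XOR m6 = 0 XOR 1 = 1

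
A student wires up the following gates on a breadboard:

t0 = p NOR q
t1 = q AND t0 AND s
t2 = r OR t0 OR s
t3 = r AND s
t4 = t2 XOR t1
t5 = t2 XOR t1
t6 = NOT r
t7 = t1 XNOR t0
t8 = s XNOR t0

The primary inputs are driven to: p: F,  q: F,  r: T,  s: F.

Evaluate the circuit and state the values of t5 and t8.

t0 = p NOR q = F NOR F = T
t1 = q AND t0 AND s = F AND T AND F = F
t2 = r OR t0 OR s = T OR T OR F = T
t5 = t2 XOR t1 = T XOR F = T
t8 = s XNOR t0 = F XNOR T = F

t5 = T  t8 = F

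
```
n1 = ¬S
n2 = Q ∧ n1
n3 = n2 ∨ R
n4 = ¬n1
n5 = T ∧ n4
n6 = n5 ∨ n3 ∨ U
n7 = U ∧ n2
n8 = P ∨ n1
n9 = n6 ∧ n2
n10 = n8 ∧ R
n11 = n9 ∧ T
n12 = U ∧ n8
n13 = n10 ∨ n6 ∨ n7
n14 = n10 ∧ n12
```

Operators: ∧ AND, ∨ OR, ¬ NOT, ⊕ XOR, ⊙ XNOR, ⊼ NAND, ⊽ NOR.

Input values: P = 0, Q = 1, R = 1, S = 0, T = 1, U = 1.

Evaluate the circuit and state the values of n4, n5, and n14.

n4 = 0; n5 = 0; n14 = 1

n1 = NOT S = NOT 0 = 1
n4 = NOT n1 = NOT 1 = 0
n5 = T AND n4 = 1 AND 0 = 0
n8 = P OR n1 = 0 OR 1 = 1
n10 = n8 AND R = 1 AND 1 = 1
n12 = U AND n8 = 1 AND 1 = 1
n14 = n10 AND n12 = 1 AND 1 = 1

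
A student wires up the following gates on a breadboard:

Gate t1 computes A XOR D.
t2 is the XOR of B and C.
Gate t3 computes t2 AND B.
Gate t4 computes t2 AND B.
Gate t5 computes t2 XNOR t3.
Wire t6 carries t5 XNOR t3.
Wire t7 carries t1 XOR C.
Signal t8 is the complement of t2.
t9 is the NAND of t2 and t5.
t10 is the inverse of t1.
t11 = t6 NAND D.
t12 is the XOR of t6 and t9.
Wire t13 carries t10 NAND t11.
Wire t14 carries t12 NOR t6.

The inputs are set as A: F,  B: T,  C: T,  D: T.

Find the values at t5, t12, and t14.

t5 = T, t12 = T, t14 = F

t2 = B XOR C = T XOR T = F
t3 = t2 AND B = F AND T = F
t5 = t2 XNOR t3 = F XNOR F = T
t6 = t5 XNOR t3 = T XNOR F = F
t9 = t2 NAND t5 = F NAND T = T
t12 = t6 XOR t9 = F XOR T = T
t14 = t12 NOR t6 = T NOR F = F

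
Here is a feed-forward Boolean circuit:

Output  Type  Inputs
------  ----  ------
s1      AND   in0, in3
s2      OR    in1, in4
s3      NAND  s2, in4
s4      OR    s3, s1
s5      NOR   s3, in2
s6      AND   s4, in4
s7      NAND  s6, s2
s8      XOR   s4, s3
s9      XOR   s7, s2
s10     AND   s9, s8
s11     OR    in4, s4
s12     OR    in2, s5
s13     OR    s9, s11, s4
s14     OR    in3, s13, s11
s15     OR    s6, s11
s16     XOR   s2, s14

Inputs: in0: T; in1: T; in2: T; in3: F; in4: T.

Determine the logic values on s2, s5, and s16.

s2 = T, s5 = F, s16 = F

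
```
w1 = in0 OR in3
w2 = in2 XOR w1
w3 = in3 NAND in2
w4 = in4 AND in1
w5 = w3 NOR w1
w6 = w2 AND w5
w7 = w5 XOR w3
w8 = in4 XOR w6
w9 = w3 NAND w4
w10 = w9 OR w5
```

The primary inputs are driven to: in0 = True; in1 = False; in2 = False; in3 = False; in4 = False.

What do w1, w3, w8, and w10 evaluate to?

w1 = True; w3 = True; w8 = False; w10 = True

w1 = in0 OR in3 = True OR False = True
w2 = in2 XOR w1 = False XOR True = True
w3 = in3 NAND in2 = False NAND False = True
w4 = in4 AND in1 = False AND False = False
w5 = w3 NOR w1 = True NOR True = False
w6 = w2 AND w5 = True AND False = False
w8 = in4 XOR w6 = False XOR False = False
w9 = w3 NAND w4 = True NAND False = True
w10 = w9 OR w5 = True OR False = True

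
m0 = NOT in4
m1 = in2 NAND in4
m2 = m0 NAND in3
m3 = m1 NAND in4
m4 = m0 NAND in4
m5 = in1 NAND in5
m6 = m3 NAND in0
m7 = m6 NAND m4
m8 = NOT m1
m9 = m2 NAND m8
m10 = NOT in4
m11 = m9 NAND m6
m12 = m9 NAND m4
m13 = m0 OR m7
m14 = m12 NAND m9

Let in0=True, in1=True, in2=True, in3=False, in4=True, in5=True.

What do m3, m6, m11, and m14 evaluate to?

m0 = NOT in4 = NOT True = False
m1 = in2 NAND in4 = True NAND True = False
m2 = m0 NAND in3 = False NAND False = True
m3 = m1 NAND in4 = False NAND True = True
m4 = m0 NAND in4 = False NAND True = True
m6 = m3 NAND in0 = True NAND True = False
m8 = NOT m1 = NOT False = True
m9 = m2 NAND m8 = True NAND True = False
m11 = m9 NAND m6 = False NAND False = True
m12 = m9 NAND m4 = False NAND True = True
m14 = m12 NAND m9 = True NAND False = True

m3 = True, m6 = False, m11 = True, m14 = True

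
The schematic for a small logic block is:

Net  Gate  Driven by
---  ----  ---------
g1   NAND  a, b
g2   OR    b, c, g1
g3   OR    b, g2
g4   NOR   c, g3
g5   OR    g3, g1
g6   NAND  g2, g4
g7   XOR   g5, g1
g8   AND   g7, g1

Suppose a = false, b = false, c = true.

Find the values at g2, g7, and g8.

g2 = true  g7 = false  g8 = false

g1 = a NAND b = false NAND false = true
g2 = b OR c OR g1 = false OR true OR true = true
g3 = b OR g2 = false OR true = true
g5 = g3 OR g1 = true OR true = true
g7 = g5 XOR g1 = true XOR true = false
g8 = g7 AND g1 = false AND true = false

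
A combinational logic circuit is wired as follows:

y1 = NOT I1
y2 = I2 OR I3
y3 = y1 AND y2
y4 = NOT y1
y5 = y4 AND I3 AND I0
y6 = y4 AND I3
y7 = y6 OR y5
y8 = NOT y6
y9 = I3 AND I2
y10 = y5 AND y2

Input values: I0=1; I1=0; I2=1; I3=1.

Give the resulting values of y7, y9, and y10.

y1 = NOT I1 = NOT 0 = 1
y2 = I2 OR I3 = 1 OR 1 = 1
y4 = NOT y1 = NOT 1 = 0
y5 = y4 AND I3 AND I0 = 0 AND 1 AND 1 = 0
y6 = y4 AND I3 = 0 AND 1 = 0
y7 = y6 OR y5 = 0 OR 0 = 0
y9 = I3 AND I2 = 1 AND 1 = 1
y10 = y5 AND y2 = 0 AND 1 = 0

y7 = 0  y9 = 1  y10 = 0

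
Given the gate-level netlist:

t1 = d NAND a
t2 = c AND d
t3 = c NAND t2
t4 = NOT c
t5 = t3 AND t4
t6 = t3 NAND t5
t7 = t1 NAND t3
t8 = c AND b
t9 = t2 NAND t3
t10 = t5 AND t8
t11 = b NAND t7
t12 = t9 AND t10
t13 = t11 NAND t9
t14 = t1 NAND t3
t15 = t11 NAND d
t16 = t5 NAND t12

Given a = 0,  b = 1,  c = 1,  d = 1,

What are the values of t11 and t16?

t1 = d NAND a = 1 NAND 0 = 1
t2 = c AND d = 1 AND 1 = 1
t3 = c NAND t2 = 1 NAND 1 = 0
t4 = NOT c = NOT 1 = 0
t5 = t3 AND t4 = 0 AND 0 = 0
t7 = t1 NAND t3 = 1 NAND 0 = 1
t8 = c AND b = 1 AND 1 = 1
t9 = t2 NAND t3 = 1 NAND 0 = 1
t10 = t5 AND t8 = 0 AND 1 = 0
t11 = b NAND t7 = 1 NAND 1 = 0
t12 = t9 AND t10 = 1 AND 0 = 0
t16 = t5 NAND t12 = 0 NAND 0 = 1

t11 = 0, t16 = 1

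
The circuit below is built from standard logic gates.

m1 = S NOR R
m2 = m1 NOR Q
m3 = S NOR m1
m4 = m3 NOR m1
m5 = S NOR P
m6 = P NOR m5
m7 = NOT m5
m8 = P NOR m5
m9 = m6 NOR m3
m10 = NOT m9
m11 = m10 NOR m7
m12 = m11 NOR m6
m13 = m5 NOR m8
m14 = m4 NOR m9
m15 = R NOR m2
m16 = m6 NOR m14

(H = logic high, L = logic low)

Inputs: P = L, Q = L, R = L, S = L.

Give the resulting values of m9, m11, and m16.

m1 = S NOR R = L NOR L = H
m3 = S NOR m1 = L NOR H = L
m4 = m3 NOR m1 = L NOR H = L
m5 = S NOR P = L NOR L = H
m6 = P NOR m5 = L NOR H = L
m7 = NOT m5 = NOT H = L
m9 = m6 NOR m3 = L NOR L = H
m10 = NOT m9 = NOT H = L
m11 = m10 NOR m7 = L NOR L = H
m14 = m4 NOR m9 = L NOR H = L
m16 = m6 NOR m14 = L NOR L = H

m9 = H, m11 = H, m16 = H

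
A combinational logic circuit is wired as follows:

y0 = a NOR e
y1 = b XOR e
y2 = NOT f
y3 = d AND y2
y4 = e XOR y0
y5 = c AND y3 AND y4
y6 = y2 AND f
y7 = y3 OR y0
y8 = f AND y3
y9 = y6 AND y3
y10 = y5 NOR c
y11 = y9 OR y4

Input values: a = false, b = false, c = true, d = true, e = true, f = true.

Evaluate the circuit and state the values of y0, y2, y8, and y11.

y0 = a NOR e = false NOR true = false
y2 = NOT f = NOT true = false
y3 = d AND y2 = true AND false = false
y4 = e XOR y0 = true XOR false = true
y6 = y2 AND f = false AND true = false
y8 = f AND y3 = true AND false = false
y9 = y6 AND y3 = false AND false = false
y11 = y9 OR y4 = false OR true = true

y0 = false, y2 = false, y8 = false, y11 = true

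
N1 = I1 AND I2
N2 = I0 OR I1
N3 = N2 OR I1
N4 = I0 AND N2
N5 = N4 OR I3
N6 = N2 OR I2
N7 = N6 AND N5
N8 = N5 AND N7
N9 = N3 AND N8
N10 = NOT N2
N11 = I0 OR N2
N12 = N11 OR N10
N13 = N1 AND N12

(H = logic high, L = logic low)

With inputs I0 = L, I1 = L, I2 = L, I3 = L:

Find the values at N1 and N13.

N1 = I1 AND I2 = L AND L = L
N2 = I0 OR I1 = L OR L = L
N10 = NOT N2 = NOT L = H
N11 = I0 OR N2 = L OR L = L
N12 = N11 OR N10 = L OR H = H
N13 = N1 AND N12 = L AND H = L

N1 = L; N13 = L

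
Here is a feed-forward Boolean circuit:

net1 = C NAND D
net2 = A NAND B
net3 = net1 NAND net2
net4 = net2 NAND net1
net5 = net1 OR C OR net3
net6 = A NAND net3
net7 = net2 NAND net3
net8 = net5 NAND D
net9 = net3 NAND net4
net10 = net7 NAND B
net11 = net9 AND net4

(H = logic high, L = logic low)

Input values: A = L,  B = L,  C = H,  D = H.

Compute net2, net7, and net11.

net2 = H  net7 = L  net11 = L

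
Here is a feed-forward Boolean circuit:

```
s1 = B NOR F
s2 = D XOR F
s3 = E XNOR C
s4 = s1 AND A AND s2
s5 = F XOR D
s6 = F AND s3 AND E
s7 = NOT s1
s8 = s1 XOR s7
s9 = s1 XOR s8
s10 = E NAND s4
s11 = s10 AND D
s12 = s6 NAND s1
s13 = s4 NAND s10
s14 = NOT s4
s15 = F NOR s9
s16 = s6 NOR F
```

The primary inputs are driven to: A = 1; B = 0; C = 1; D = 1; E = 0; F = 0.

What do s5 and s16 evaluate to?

s5 = 1, s16 = 1

s3 = E XNOR C = 0 XNOR 1 = 0
s5 = F XOR D = 0 XOR 1 = 1
s6 = F AND s3 AND E = 0 AND 0 AND 0 = 0
s16 = s6 NOR F = 0 NOR 0 = 1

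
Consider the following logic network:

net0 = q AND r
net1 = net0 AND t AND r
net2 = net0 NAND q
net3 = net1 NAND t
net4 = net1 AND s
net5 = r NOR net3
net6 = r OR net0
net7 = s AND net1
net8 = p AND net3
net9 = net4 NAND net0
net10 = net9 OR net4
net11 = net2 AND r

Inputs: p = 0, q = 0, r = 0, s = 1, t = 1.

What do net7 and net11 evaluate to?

net7 = 0, net11 = 0

net0 = q AND r = 0 AND 0 = 0
net1 = net0 AND t AND r = 0 AND 1 AND 0 = 0
net2 = net0 NAND q = 0 NAND 0 = 1
net7 = s AND net1 = 1 AND 0 = 0
net11 = net2 AND r = 1 AND 0 = 0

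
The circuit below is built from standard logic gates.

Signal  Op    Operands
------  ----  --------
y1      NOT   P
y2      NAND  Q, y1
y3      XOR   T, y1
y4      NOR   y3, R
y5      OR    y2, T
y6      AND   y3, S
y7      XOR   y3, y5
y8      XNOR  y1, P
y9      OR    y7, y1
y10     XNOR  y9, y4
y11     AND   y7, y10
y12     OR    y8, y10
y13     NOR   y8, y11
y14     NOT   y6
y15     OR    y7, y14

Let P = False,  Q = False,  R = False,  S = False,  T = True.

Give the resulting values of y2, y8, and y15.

y1 = NOT P = NOT False = True
y2 = Q NAND y1 = False NAND True = True
y3 = T XOR y1 = True XOR True = False
y5 = y2 OR T = True OR True = True
y6 = y3 AND S = False AND False = False
y7 = y3 XOR y5 = False XOR True = True
y8 = y1 XNOR P = True XNOR False = False
y14 = NOT y6 = NOT False = True
y15 = y7 OR y14 = True OR True = True

y2 = True  y8 = False  y15 = True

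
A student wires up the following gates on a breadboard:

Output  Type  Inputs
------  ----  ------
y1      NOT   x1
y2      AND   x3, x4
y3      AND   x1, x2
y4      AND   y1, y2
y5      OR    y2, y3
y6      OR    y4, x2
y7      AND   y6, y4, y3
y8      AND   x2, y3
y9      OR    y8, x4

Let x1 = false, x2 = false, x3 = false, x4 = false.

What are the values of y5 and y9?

y5 = false, y9 = false

y2 = x3 AND x4 = false AND false = false
y3 = x1 AND x2 = false AND false = false
y5 = y2 OR y3 = false OR false = false
y8 = x2 AND y3 = false AND false = false
y9 = y8 OR x4 = false OR false = false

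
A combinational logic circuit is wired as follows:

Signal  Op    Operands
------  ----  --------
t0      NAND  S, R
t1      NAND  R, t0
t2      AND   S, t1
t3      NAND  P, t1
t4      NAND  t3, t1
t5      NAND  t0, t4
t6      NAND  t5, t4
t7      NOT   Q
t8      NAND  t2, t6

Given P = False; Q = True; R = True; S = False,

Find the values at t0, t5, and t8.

t0 = S NAND R = False NAND True = True
t1 = R NAND t0 = True NAND True = False
t2 = S AND t1 = False AND False = False
t3 = P NAND t1 = False NAND False = True
t4 = t3 NAND t1 = True NAND False = True
t5 = t0 NAND t4 = True NAND True = False
t6 = t5 NAND t4 = False NAND True = True
t8 = t2 NAND t6 = False NAND True = True

t0 = True, t5 = False, t8 = True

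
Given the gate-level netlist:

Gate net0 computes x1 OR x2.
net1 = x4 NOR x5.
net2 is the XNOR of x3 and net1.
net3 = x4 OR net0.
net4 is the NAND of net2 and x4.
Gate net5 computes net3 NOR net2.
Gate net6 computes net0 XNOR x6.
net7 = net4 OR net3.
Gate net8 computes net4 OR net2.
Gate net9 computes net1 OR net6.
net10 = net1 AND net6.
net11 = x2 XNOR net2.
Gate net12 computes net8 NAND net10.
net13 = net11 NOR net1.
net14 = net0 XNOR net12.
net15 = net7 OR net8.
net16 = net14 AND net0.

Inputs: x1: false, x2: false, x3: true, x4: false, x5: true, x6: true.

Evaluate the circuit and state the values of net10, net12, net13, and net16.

net0 = x1 OR x2 = false OR false = false
net1 = x4 NOR x5 = false NOR true = false
net2 = x3 XNOR net1 = true XNOR false = false
net4 = net2 NAND x4 = false NAND false = true
net6 = net0 XNOR x6 = false XNOR true = false
net8 = net4 OR net2 = true OR false = true
net10 = net1 AND net6 = false AND false = false
net11 = x2 XNOR net2 = false XNOR false = true
net12 = net8 NAND net10 = true NAND false = true
net13 = net11 NOR net1 = true NOR false = false
net14 = net0 XNOR net12 = false XNOR true = false
net16 = net14 AND net0 = false AND false = false

net10 = false, net12 = true, net13 = false, net16 = false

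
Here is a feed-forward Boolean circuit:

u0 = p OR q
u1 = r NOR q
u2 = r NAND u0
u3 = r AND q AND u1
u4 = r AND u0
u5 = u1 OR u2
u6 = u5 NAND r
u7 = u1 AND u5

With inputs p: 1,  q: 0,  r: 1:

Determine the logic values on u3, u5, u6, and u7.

u3 = 0  u5 = 0  u6 = 1  u7 = 0

u0 = p OR q = 1 OR 0 = 1
u1 = r NOR q = 1 NOR 0 = 0
u2 = r NAND u0 = 1 NAND 1 = 0
u3 = r AND q AND u1 = 1 AND 0 AND 0 = 0
u5 = u1 OR u2 = 0 OR 0 = 0
u6 = u5 NAND r = 0 NAND 1 = 1
u7 = u1 AND u5 = 0 AND 0 = 0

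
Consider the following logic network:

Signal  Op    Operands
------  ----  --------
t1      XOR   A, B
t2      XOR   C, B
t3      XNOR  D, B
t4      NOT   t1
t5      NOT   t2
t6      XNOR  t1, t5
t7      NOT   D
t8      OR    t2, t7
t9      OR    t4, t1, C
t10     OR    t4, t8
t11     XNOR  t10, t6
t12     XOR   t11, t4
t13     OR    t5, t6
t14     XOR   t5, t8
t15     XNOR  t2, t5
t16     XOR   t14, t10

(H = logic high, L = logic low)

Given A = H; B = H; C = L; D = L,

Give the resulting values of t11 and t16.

t1 = A XOR B = H XOR H = L
t2 = C XOR B = L XOR H = H
t4 = NOT t1 = NOT L = H
t5 = NOT t2 = NOT H = L
t6 = t1 XNOR t5 = L XNOR L = H
t7 = NOT D = NOT L = H
t8 = t2 OR t7 = H OR H = H
t10 = t4 OR t8 = H OR H = H
t11 = t10 XNOR t6 = H XNOR H = H
t14 = t5 XOR t8 = L XOR H = H
t16 = t14 XOR t10 = H XOR H = L

t11 = H, t16 = L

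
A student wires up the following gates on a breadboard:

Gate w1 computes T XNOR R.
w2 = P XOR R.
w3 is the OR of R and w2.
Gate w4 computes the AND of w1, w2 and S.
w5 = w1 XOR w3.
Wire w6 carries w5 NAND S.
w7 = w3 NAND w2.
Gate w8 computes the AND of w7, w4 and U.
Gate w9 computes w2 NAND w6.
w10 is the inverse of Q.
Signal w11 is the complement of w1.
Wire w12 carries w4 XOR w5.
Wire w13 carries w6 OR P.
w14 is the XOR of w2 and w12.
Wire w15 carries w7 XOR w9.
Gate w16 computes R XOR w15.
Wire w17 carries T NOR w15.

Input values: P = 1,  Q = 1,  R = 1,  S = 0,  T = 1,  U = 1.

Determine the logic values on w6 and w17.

w6 = 1  w17 = 0

w1 = T XNOR R = 1 XNOR 1 = 1
w2 = P XOR R = 1 XOR 1 = 0
w3 = R OR w2 = 1 OR 0 = 1
w5 = w1 XOR w3 = 1 XOR 1 = 0
w6 = w5 NAND S = 0 NAND 0 = 1
w7 = w3 NAND w2 = 1 NAND 0 = 1
w9 = w2 NAND w6 = 0 NAND 1 = 1
w15 = w7 XOR w9 = 1 XOR 1 = 0
w17 = T NOR w15 = 1 NOR 0 = 0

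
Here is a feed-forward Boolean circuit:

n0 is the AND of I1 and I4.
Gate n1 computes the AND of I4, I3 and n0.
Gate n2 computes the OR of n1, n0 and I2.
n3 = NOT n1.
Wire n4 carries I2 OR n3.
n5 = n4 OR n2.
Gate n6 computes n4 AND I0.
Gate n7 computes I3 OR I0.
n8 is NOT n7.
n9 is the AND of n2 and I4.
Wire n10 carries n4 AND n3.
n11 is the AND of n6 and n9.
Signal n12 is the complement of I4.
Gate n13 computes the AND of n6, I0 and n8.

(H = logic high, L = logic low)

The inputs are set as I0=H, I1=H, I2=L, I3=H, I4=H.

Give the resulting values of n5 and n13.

n0 = I1 AND I4 = H AND H = H
n1 = I4 AND I3 AND n0 = H AND H AND H = H
n2 = n1 OR n0 OR I2 = H OR H OR L = H
n3 = NOT n1 = NOT H = L
n4 = I2 OR n3 = L OR L = L
n5 = n4 OR n2 = L OR H = H
n6 = n4 AND I0 = L AND H = L
n7 = I3 OR I0 = H OR H = H
n8 = NOT n7 = NOT H = L
n13 = n6 AND I0 AND n8 = L AND H AND L = L

n5 = H, n13 = L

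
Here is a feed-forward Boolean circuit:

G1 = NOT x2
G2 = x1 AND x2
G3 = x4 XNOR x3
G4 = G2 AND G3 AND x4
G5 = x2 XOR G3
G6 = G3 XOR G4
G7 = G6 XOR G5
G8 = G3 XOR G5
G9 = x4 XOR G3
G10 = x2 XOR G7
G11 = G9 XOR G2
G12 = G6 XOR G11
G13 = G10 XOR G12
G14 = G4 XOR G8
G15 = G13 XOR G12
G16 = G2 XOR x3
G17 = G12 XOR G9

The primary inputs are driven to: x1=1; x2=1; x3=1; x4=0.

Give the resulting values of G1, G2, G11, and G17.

G1 = 0, G2 = 1, G11 = 1, G17 = 1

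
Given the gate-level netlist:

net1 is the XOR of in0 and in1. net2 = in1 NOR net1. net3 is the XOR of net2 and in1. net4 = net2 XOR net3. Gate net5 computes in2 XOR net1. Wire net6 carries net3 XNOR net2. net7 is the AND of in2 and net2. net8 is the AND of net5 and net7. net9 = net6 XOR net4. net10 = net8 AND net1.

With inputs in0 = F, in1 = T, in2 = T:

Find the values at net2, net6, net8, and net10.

net1 = in0 XOR in1 = F XOR T = T
net2 = in1 NOR net1 = T NOR T = F
net3 = net2 XOR in1 = F XOR T = T
net5 = in2 XOR net1 = T XOR T = F
net6 = net3 XNOR net2 = T XNOR F = F
net7 = in2 AND net2 = T AND F = F
net8 = net5 AND net7 = F AND F = F
net10 = net8 AND net1 = F AND T = F

net2 = F  net6 = F  net8 = F  net10 = F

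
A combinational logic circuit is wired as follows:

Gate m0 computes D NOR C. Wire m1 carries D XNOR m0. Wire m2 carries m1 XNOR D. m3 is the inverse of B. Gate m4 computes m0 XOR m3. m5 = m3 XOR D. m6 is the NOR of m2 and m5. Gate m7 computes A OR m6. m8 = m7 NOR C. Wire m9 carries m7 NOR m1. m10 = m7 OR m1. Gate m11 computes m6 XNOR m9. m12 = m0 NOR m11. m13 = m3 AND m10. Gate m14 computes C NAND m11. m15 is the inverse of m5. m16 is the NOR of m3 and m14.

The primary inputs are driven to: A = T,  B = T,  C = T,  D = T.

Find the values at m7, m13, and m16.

m0 = D NOR C = T NOR T = F
m1 = D XNOR m0 = T XNOR F = F
m2 = m1 XNOR D = F XNOR T = F
m3 = NOT B = NOT T = F
m5 = m3 XOR D = F XOR T = T
m6 = m2 NOR m5 = F NOR T = F
m7 = A OR m6 = T OR F = T
m9 = m7 NOR m1 = T NOR F = F
m10 = m7 OR m1 = T OR F = T
m11 = m6 XNOR m9 = F XNOR F = T
m13 = m3 AND m10 = F AND T = F
m14 = C NAND m11 = T NAND T = F
m16 = m3 NOR m14 = F NOR F = T

m7 = T; m13 = F; m16 = T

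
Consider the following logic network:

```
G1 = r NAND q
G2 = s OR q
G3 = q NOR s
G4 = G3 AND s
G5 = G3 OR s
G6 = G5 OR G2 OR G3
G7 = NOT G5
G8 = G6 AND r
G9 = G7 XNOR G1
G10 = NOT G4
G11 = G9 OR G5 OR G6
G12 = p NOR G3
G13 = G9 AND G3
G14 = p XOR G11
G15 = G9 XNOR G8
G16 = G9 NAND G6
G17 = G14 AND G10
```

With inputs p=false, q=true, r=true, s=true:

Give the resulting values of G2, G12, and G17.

G2 = true; G12 = true; G17 = true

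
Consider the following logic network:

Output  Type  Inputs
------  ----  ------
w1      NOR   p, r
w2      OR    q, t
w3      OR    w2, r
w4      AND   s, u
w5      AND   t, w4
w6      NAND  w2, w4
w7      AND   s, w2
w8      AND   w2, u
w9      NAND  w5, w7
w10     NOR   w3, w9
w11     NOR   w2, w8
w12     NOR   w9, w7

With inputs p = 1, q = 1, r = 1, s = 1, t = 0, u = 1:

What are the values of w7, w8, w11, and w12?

w2 = q OR t = 1 OR 0 = 1
w4 = s AND u = 1 AND 1 = 1
w5 = t AND w4 = 0 AND 1 = 0
w7 = s AND w2 = 1 AND 1 = 1
w8 = w2 AND u = 1 AND 1 = 1
w9 = w5 NAND w7 = 0 NAND 1 = 1
w11 = w2 NOR w8 = 1 NOR 1 = 0
w12 = w9 NOR w7 = 1 NOR 1 = 0

w7 = 1; w8 = 1; w11 = 0; w12 = 0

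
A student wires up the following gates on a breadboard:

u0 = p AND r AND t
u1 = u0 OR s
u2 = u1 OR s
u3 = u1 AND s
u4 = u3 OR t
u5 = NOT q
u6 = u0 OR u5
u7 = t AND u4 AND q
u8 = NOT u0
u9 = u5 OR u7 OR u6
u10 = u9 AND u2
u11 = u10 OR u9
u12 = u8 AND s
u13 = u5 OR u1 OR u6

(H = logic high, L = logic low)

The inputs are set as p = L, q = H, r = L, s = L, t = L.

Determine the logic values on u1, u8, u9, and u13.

u1 = L  u8 = H  u9 = L  u13 = L

u0 = p AND r AND t = L AND L AND L = L
u1 = u0 OR s = L OR L = L
u3 = u1 AND s = L AND L = L
u4 = u3 OR t = L OR L = L
u5 = NOT q = NOT H = L
u6 = u0 OR u5 = L OR L = L
u7 = t AND u4 AND q = L AND L AND H = L
u8 = NOT u0 = NOT L = H
u9 = u5 OR u7 OR u6 = L OR L OR L = L
u13 = u5 OR u1 OR u6 = L OR L OR L = L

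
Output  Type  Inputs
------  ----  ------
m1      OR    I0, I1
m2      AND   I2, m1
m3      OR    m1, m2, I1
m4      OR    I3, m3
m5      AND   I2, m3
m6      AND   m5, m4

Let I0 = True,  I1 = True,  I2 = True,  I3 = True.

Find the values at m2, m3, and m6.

m2 = True; m3 = True; m6 = True

m1 = I0 OR I1 = True OR True = True
m2 = I2 AND m1 = True AND True = True
m3 = m1 OR m2 OR I1 = True OR True OR True = True
m4 = I3 OR m3 = True OR True = True
m5 = I2 AND m3 = True AND True = True
m6 = m5 AND m4 = True AND True = True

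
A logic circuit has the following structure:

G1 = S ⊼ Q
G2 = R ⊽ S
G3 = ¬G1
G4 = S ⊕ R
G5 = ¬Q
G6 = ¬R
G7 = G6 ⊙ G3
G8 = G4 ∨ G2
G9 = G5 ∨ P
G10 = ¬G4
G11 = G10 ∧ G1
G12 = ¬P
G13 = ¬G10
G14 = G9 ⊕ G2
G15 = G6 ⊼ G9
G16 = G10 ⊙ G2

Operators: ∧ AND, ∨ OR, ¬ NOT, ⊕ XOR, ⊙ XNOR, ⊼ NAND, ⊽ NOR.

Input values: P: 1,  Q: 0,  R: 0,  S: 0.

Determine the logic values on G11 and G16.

G1 = S NAND Q = 0 NAND 0 = 1
G2 = R NOR S = 0 NOR 0 = 1
G4 = S XOR R = 0 XOR 0 = 0
G10 = NOT G4 = NOT 0 = 1
G11 = G10 AND G1 = 1 AND 1 = 1
G16 = G10 XNOR G2 = 1 XNOR 1 = 1

G11 = 1  G16 = 1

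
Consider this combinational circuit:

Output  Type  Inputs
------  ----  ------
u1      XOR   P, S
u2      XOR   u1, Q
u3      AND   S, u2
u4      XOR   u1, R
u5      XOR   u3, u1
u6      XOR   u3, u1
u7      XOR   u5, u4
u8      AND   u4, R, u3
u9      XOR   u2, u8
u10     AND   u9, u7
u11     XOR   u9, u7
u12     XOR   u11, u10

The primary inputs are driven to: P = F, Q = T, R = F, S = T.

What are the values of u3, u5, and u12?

u3 = F, u5 = T, u12 = F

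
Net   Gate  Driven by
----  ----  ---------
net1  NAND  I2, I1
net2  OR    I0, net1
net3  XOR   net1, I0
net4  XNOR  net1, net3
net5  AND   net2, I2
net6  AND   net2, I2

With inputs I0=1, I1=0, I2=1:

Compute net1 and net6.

net1 = 1, net6 = 1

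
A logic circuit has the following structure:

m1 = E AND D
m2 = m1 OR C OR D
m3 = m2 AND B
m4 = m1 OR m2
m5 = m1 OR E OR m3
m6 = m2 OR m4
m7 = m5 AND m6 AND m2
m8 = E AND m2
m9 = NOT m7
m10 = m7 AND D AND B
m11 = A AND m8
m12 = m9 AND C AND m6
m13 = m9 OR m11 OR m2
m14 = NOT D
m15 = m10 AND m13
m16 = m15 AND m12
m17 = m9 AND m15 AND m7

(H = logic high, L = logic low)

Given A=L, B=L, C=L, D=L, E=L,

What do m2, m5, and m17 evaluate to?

m1 = E AND D = L AND L = L
m2 = m1 OR C OR D = L OR L OR L = L
m3 = m2 AND B = L AND L = L
m4 = m1 OR m2 = L OR L = L
m5 = m1 OR E OR m3 = L OR L OR L = L
m6 = m2 OR m4 = L OR L = L
m7 = m5 AND m6 AND m2 = L AND L AND L = L
m8 = E AND m2 = L AND L = L
m9 = NOT m7 = NOT L = H
m10 = m7 AND D AND B = L AND L AND L = L
m11 = A AND m8 = L AND L = L
m13 = m9 OR m11 OR m2 = H OR L OR L = H
m15 = m10 AND m13 = L AND H = L
m17 = m9 AND m15 AND m7 = H AND L AND L = L

m2 = L; m5 = L; m17 = L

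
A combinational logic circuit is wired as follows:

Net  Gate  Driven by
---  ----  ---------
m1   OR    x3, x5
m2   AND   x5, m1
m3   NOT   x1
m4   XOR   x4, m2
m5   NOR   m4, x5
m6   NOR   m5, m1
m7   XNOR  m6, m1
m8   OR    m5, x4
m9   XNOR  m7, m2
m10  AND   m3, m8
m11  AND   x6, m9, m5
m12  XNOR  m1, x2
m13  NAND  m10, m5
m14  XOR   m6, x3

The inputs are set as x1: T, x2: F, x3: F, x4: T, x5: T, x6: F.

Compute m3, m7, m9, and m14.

m3 = F, m7 = F, m9 = F, m14 = F

m1 = x3 OR x5 = F OR T = T
m2 = x5 AND m1 = T AND T = T
m3 = NOT x1 = NOT T = F
m4 = x4 XOR m2 = T XOR T = F
m5 = m4 NOR x5 = F NOR T = F
m6 = m5 NOR m1 = F NOR T = F
m7 = m6 XNOR m1 = F XNOR T = F
m9 = m7 XNOR m2 = F XNOR T = F
m14 = m6 XOR x3 = F XOR F = F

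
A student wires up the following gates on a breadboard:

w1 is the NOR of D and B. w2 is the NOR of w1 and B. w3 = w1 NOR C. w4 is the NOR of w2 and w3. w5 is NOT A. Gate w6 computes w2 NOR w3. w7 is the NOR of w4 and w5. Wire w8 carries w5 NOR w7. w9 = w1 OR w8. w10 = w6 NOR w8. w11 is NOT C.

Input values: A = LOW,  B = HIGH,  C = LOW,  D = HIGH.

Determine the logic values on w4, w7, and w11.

w4 = LOW, w7 = LOW, w11 = HIGH

w1 = D NOR B = HIGH NOR HIGH = LOW
w2 = w1 NOR B = LOW NOR HIGH = LOW
w3 = w1 NOR C = LOW NOR LOW = HIGH
w4 = w2 NOR w3 = LOW NOR HIGH = LOW
w5 = NOT A = NOT LOW = HIGH
w7 = w4 NOR w5 = LOW NOR HIGH = LOW
w11 = NOT C = NOT LOW = HIGH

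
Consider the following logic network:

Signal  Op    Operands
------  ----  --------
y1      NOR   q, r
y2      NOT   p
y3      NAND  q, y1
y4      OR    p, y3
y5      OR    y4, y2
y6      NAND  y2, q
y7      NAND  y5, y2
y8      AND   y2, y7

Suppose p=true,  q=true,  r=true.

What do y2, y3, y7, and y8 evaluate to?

y1 = q NOR r = true NOR true = false
y2 = NOT p = NOT true = false
y3 = q NAND y1 = true NAND false = true
y4 = p OR y3 = true OR true = true
y5 = y4 OR y2 = true OR false = true
y7 = y5 NAND y2 = true NAND false = true
y8 = y2 AND y7 = false AND true = false

y2 = false  y3 = true  y7 = true  y8 = false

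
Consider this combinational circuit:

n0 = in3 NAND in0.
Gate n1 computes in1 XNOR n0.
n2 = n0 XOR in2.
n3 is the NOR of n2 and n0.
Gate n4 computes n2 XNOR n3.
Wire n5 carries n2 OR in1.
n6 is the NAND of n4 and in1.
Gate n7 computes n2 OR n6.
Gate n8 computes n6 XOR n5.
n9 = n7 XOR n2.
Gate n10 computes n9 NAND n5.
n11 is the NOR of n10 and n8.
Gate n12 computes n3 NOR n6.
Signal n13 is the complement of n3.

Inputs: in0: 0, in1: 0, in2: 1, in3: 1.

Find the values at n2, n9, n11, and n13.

n2 = 0  n9 = 1  n11 = 0  n13 = 1

n0 = in3 NAND in0 = 1 NAND 0 = 1
n2 = n0 XOR in2 = 1 XOR 1 = 0
n3 = n2 NOR n0 = 0 NOR 1 = 0
n4 = n2 XNOR n3 = 0 XNOR 0 = 1
n5 = n2 OR in1 = 0 OR 0 = 0
n6 = n4 NAND in1 = 1 NAND 0 = 1
n7 = n2 OR n6 = 0 OR 1 = 1
n8 = n6 XOR n5 = 1 XOR 0 = 1
n9 = n7 XOR n2 = 1 XOR 0 = 1
n10 = n9 NAND n5 = 1 NAND 0 = 1
n11 = n10 NOR n8 = 1 NOR 1 = 0
n13 = NOT n3 = NOT 0 = 1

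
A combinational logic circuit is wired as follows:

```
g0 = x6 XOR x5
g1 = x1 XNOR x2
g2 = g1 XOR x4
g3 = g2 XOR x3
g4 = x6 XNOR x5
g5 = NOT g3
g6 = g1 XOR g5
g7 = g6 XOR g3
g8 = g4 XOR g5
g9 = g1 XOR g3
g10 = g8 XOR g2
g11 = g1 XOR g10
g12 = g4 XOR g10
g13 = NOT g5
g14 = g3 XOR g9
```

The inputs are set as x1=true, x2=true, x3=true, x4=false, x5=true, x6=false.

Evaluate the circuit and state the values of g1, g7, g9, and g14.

g1 = true, g7 = false, g9 = true, g14 = true

g1 = x1 XNOR x2 = true XNOR true = true
g2 = g1 XOR x4 = true XOR false = true
g3 = g2 XOR x3 = true XOR true = false
g5 = NOT g3 = NOT false = true
g6 = g1 XOR g5 = true XOR true = false
g7 = g6 XOR g3 = false XOR false = false
g9 = g1 XOR g3 = true XOR false = true
g14 = g3 XOR g9 = false XOR true = true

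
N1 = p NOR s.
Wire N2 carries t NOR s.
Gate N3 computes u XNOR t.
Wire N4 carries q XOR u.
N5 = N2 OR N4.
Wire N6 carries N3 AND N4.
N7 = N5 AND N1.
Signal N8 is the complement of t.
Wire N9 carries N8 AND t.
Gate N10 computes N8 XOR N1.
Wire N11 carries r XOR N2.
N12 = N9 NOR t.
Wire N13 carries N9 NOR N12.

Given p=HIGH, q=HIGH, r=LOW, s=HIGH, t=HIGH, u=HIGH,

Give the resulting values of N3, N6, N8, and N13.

N3 = HIGH; N6 = LOW; N8 = LOW; N13 = HIGH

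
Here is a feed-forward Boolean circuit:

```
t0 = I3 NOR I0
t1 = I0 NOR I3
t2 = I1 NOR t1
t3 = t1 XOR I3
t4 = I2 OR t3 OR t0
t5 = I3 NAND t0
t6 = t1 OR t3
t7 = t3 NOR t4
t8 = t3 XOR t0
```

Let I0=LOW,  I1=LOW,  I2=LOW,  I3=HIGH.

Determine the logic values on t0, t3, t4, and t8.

t0 = LOW  t3 = HIGH  t4 = HIGH  t8 = HIGH

t0 = I3 NOR I0 = HIGH NOR LOW = LOW
t1 = I0 NOR I3 = LOW NOR HIGH = LOW
t3 = t1 XOR I3 = LOW XOR HIGH = HIGH
t4 = I2 OR t3 OR t0 = LOW OR HIGH OR LOW = HIGH
t8 = t3 XOR t0 = HIGH XOR LOW = HIGH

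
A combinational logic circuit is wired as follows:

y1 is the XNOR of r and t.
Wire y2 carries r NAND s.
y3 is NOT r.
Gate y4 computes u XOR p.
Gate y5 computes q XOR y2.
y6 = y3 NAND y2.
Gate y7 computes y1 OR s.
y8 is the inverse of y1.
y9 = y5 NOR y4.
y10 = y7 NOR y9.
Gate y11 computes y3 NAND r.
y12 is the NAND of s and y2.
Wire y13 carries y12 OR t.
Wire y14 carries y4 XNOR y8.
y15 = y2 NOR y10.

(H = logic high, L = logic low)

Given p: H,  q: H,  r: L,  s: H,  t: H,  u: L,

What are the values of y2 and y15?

y2 = H, y15 = L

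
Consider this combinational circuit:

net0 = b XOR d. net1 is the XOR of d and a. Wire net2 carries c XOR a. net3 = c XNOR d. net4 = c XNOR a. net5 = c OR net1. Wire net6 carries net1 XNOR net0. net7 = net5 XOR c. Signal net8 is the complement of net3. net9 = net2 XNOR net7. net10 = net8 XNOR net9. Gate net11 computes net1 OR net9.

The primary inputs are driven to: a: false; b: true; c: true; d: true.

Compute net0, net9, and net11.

net0 = b XOR d = true XOR true = false
net1 = d XOR a = true XOR false = true
net2 = c XOR a = true XOR false = true
net5 = c OR net1 = true OR true = true
net7 = net5 XOR c = true XOR true = false
net9 = net2 XNOR net7 = true XNOR false = false
net11 = net1 OR net9 = true OR false = true

net0 = false  net9 = false  net11 = true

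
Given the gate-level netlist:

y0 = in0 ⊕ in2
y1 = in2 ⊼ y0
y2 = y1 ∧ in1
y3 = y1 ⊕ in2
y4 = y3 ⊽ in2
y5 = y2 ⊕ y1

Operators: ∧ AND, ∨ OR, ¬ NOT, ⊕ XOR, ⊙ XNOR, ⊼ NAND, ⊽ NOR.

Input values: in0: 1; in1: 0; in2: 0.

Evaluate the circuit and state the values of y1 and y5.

y1 = 1; y5 = 1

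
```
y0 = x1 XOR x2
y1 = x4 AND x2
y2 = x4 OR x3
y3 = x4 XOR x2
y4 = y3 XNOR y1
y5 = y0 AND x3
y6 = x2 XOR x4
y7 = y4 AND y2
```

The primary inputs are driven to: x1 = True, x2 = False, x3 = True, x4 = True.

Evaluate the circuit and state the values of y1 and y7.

y1 = x4 AND x2 = True AND False = False
y2 = x4 OR x3 = True OR True = True
y3 = x4 XOR x2 = True XOR False = True
y4 = y3 XNOR y1 = True XNOR False = False
y7 = y4 AND y2 = False AND True = False

y1 = False; y7 = False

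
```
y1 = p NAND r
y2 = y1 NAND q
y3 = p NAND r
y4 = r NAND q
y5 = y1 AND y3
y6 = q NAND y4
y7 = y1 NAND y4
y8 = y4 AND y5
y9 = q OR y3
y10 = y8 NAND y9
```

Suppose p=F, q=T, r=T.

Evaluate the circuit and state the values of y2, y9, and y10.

y1 = p NAND r = F NAND T = T
y2 = y1 NAND q = T NAND T = F
y3 = p NAND r = F NAND T = T
y4 = r NAND q = T NAND T = F
y5 = y1 AND y3 = T AND T = T
y8 = y4 AND y5 = F AND T = F
y9 = q OR y3 = T OR T = T
y10 = y8 NAND y9 = F NAND T = T

y2 = F  y9 = T  y10 = T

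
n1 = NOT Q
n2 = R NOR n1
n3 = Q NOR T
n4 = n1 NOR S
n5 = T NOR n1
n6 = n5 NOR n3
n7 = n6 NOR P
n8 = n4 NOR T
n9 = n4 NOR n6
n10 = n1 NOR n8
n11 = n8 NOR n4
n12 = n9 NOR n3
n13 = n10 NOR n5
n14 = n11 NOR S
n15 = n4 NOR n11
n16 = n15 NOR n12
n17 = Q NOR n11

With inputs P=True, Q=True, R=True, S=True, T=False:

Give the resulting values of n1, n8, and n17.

n1 = False, n8 = True, n17 = False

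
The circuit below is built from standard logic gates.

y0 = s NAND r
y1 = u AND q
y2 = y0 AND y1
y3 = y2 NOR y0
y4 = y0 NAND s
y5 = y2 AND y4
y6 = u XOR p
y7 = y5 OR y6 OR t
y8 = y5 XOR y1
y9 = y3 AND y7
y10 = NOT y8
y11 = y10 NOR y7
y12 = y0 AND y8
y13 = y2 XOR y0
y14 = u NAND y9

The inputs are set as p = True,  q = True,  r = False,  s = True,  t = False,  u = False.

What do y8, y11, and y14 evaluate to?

y8 = False, y11 = False, y14 = True

y0 = s NAND r = True NAND False = True
y1 = u AND q = False AND True = False
y2 = y0 AND y1 = True AND False = False
y3 = y2 NOR y0 = False NOR True = False
y4 = y0 NAND s = True NAND True = False
y5 = y2 AND y4 = False AND False = False
y6 = u XOR p = False XOR True = True
y7 = y5 OR y6 OR t = False OR True OR False = True
y8 = y5 XOR y1 = False XOR False = False
y9 = y3 AND y7 = False AND True = False
y10 = NOT y8 = NOT False = True
y11 = y10 NOR y7 = True NOR True = False
y14 = u NAND y9 = False NAND False = True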